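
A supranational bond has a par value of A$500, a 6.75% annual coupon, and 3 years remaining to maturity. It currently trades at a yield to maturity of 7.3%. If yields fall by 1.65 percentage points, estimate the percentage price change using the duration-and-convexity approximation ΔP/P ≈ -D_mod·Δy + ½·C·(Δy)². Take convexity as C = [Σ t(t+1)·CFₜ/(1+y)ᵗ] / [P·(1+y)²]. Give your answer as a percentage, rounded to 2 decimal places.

+4.46%

With y = 0.073:
  t   CF        PV=CF/(1+0.073)^t    t·PV        t(t+1)·PV
  1        33.75        31.4539        31.4539          62.9077
  2        33.75        29.3139        58.6279         175.8837
  3       533.75       432.0547     1,296.1641       5,184.6563
  Σ                    492.8225     1,386.2458       5,423.4477
P = 492.8225; D_Mac = 2.81287 yrs; D_mod = 2.62150 yrs; C = 9.55841.
Duration effect: -2.62150 × (-0.0165) = +0.043255
Convexity effect: 0.5 × 9.55841 × (-0.0165)² = +0.0013011
ΔP/P ≈ +0.043255 + 0.0013011 = +0.044556 = +4.4556%.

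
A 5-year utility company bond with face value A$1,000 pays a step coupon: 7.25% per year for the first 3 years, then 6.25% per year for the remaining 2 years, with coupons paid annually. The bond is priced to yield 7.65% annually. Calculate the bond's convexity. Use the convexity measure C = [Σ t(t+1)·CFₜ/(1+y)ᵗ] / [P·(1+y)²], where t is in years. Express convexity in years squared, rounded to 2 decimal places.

21.53

With y = 0.0765:
  t   CF        PV=CF/(1+0.0765)^t    t·PV        t(t+1)·PV
  1        72.50        67.3479        67.3479         134.6958
  2        72.50        62.5619       125.1238         375.3714
  3        72.50        58.1160       174.3481         697.3923
  4        62.50        46.5397       186.1589         930.7946
  5     1,062.50       734.9516     3,674.7582      22,048.5494
  Σ                    969.5172     4,227.7369      24,186.8036
P = 969.5172.
Convexity = Σ t(t+1)·PV / [P·(1+y)²] = 24,186.8036 / (969.5172 × 1.158852) = 21.52756.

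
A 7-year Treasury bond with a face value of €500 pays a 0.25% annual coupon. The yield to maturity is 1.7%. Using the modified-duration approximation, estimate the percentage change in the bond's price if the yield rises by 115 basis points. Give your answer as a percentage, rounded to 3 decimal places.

Periodic yield y = 0.017. Modified duration first:
  t   CF        PV=CF/(1+0.017)^t    t·PV
  1         1.25         1.2291         1.2291
  2         1.25         1.2086         2.4171
  3         1.25         1.1884         3.5651
  4         1.25         1.1685         4.6740
  5         1.25         1.1490         5.7448
  6         1.25         1.1298         6.7785
  7       501.25       445.4590     3,118.2128
  Σ                    452.5322     3,142.6214
P = 452.5322; D_Mac = 6.94453 yrs; D_mod = 6.94453/(1+0.017) = 6.82844 yrs.
ΔP/P ≈ -D_mod · Δy = -6.82844 × (+0.0115) = -0.078527 = -7.8527%.

-7.853%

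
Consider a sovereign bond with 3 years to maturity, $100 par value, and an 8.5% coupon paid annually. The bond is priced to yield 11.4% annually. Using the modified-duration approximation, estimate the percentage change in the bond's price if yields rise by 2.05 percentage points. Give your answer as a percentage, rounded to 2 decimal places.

Periodic yield y = 0.114. Modified duration first:
  t   CF        PV=CF/(1+0.114)^t    t·PV
  1         8.50         7.6302         7.6302
  2         8.50         6.8493        13.6987
  3       108.50        78.4827       235.4482
  Σ                     92.9622       256.7771
P = 92.9622; D_Mac = 2.76217 yrs; D_mod = 2.76217/(1+0.114) = 2.47950 yrs.
ΔP/P ≈ -D_mod · Δy = -2.47950 × (+0.0205) = -0.050830 = -5.0830%.

-5.08%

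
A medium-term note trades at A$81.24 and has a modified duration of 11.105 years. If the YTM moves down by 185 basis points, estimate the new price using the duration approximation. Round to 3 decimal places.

A$97.930

Duration approximation: ΔP/P ≈ -D_mod · Δy = -11.105 × (-0.0185) = +0.2054425.
New price ≈ 81.24 × (1 + 0.2054425) = 97.9301487.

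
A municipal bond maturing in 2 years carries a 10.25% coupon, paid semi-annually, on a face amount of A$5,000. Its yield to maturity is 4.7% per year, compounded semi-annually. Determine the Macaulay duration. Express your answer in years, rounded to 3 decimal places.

Periodic yield y = 0.0235. Discount each cash flow and weight by its period:
  t   CF        PV=CF/(1+0.0235)^t    t·PV
  1       256.25       250.3664       250.3664
  2       256.25       244.6179       489.2357
  3       256.25       239.0013       717.0040
  4     5,256.25     4,789.8799    19,159.5196
  Σ                  5,523.8655    20,616.1258
Price P = Σ PV = 5,523.8655.
Macaulay duration = Σ(t·PV) / P = 20,616.1258 / 5,523.8655 = 3.73219 half-year periods.
In years: 3.73219 / 2 = 1.86610 years.

1.866 years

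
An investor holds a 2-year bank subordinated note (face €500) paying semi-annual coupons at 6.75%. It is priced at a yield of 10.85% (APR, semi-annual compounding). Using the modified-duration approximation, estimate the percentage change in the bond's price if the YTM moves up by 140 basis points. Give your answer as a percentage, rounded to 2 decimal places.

-2.52%

Periodic yield y = 0.05425. Modified duration first:
  t   CF        PV=CF/(1+0.05425)^t    t·PV
  1       16.875        16.0066        16.0066
  2       16.875        15.1830        30.3659
  3       16.875        14.4017        43.2050
  4      516.875       418.4187     1,673.6748
  Σ                    464.0100     1,763.2524
P = 464.0100; D_Mac = 3.80003 half-year periods = 1.90002 yrs; D_mod = 1.90002/(1+0.05425) = 1.80224 yrs.
ΔP/P ≈ -D_mod · Δy = -1.80224 × (+0.014) = -0.025231 = -2.5231%.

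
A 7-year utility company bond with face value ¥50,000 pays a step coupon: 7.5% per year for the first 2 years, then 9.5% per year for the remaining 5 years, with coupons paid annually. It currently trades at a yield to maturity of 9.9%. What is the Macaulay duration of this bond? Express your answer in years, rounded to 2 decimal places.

5.55 years

Periodic yield y = 0.099. Discount each cash flow and weight by its year:
  t   CF        PV=CF/(1+0.099)^t    t·PV
  1     3,750.00     3,412.1929     3,412.1929
  2     3,750.00     3,104.8161     6,209.6322
  3     4,750.00     3,578.4960    10,735.4879
  4     4,750.00     3,256.1383    13,024.5531
  5     4,750.00     2,962.8192    14,814.0959
  6     4,750.00     2,695.9228    16,175.5369
  7    54,750.00    28,274.8478   197,923.9349
  Σ                 47,285.2331   262,295.4339
Price P = Σ PV = 47,285.2331.
Macaulay duration = Σ(t·PV) / P = 262,295.4339 / 47,285.2331 = 5.54709 years.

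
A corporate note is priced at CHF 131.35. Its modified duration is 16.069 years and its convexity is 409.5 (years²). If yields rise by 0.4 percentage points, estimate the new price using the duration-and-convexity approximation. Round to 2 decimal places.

Duration effect: -D_mod·Δy = -16.069 × (+0.004) = -0.064276
Convexity effect: ½·C·(Δy)² = 0.5 × 409.5 × (0.004)² = +0.0032760
ΔP/P ≈ -0.064276 + 0.0032760 = -0.061000
New price ≈ 131.35 × (1 - 0.061000) = 123.33765.

CHF 123.34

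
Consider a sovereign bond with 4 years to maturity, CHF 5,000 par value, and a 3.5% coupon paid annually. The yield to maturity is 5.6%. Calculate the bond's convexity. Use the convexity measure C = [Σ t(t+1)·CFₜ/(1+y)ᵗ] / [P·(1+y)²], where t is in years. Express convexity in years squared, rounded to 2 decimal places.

With y = 0.056:
  t   CF        PV=CF/(1+0.056)^t    t·PV        t(t+1)·PV
  1       175.00       165.7197       165.7197         331.4394
  2       175.00       156.9315       313.8631         941.5892
  3       175.00       148.6094       445.8282       1,783.3129
  4     5,175.00     4,161.5458    16,646.1833      83,230.9165
  Σ                  4,632.8065    17,571.5943      86,287.2580
P = 4,632.8065.
Convexity = Σ t(t+1)·PV / [P·(1+y)²] = 86,287.2580 / (4,632.8065 × 1.115136) = 16.70224.

16.70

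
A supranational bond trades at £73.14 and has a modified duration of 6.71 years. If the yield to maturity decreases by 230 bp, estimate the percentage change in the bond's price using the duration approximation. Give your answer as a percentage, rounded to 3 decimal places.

Duration approximation: ΔP/P ≈ -D_mod · Δy = -6.71 × (-0.023) = +0.154330.
As a percentage: +15.4330%.

+15.433%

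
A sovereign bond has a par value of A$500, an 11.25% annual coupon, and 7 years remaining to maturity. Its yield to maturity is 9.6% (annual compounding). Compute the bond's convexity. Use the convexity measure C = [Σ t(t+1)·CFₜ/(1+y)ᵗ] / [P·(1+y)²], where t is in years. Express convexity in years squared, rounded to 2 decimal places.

31.57

With y = 0.096:
  t   CF        PV=CF/(1+0.096)^t    t·PV        t(t+1)·PV
  1        56.25        51.3230        51.3230         102.6460
  2        56.25        46.8275        93.6551         280.9653
  3        56.25        42.7259       128.1776         512.7104
  4        56.25        38.9835       155.9338         779.6691
  5        56.25        35.5688       177.8442       1,067.0653
  6        56.25        32.4533       194.7200       1,363.0397
  7       556.25       292.8169     2,049.7183      16,397.7466
  Σ                    540.6989     2,851.3720      20,503.8424
P = 540.6989.
Convexity = Σ t(t+1)·PV / [P·(1+y)²] = 20,503.8424 / (540.6989 × 1.201216) = 31.56884.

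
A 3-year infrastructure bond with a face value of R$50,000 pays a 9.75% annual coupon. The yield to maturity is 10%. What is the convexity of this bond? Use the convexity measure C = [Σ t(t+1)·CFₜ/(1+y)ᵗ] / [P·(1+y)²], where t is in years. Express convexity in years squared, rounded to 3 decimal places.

With y = 0.1:
  t   CF        PV=CF/(1+0.1)^t    t·PV        t(t+1)·PV
  1     4,875.00     4,431.8182     4,431.8182       8,863.6364
  2     4,875.00     4,028.9256     8,057.8512      24,173.5537
  3    54,875.00    41,228.3997   123,685.1991     494,740.7964
  Σ                 49,689.1435   136,174.8685     527,777.9865
P = 49,689.1435.
Convexity = Σ t(t+1)·PV / [P·(1+y)²] = 527,777.9865 / (49,689.1435 × 1.210000) = 8.77818.

8.778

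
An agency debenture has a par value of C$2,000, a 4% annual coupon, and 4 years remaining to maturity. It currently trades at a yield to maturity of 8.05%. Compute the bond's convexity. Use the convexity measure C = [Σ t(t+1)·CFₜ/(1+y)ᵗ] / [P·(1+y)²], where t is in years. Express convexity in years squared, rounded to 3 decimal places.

With y = 0.0805:
  t   CF        PV=CF/(1+0.0805)^t    t·PV        t(t+1)·PV
  1        80.00        74.0398        74.0398         148.0796
  2        80.00        68.5236       137.0473         411.1419
  3        80.00        63.4185       190.2554         761.0215
  4     2,080.00     1,526.0341     6,104.1366      30,520.6828
  Σ                  1,732.0160     6,505.4790      31,840.9258
P = 1,732.0160.
Convexity = Σ t(t+1)·PV / [P·(1+y)²] = 31,840.9258 / (1,732.0160 × 1.167480) = 15.74651.

15.747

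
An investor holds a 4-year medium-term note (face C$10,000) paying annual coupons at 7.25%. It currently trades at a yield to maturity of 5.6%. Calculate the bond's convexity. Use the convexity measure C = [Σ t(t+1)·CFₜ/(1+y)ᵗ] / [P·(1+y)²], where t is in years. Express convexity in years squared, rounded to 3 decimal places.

With y = 0.056:
  t   CF        PV=CF/(1+0.056)^t    t·PV        t(t+1)·PV
  1       725.00       686.5530       686.5530       1,373.1061
  2       725.00       650.1449     1,300.2898       3,900.8695
  3       725.00       615.6675     1,847.0026       7,388.0104
  4    10,725.00     8,624.6529    34,498.6118     172,493.0589
  Σ                 10,577.0184    38,332.4572     185,155.0448
P = 10,577.0184.
Convexity = Σ t(t+1)·PV / [P·(1+y)²] = 185,155.0448 / (10,577.0184 × 1.115136) = 15.69800.

15.698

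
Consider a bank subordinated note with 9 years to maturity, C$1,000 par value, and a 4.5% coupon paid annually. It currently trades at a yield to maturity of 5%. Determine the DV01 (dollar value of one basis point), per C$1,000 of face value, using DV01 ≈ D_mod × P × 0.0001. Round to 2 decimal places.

Periodic yield y = 0.05.
  t   CF        PV=CF/(1+0.05)^t    t·PV
  1        45.00        42.8571        42.8571
  2        45.00        40.8163        81.6327
  3        45.00        38.8727       116.6181
  4        45.00        37.0216       148.0864
  5        45.00        35.2587       176.2934
  6        45.00        33.5797       201.4782
  7        45.00        31.9807       223.8646
  8        45.00        30.4578       243.6622
  9     1,045.00       673.6163     6,062.5469
  Σ                    964.4609     7,297.0395
P = 964.4609; D_Mac = 7.56593 yrs; D_mod = 7.20564 yrs.
DV01 ≈ 7.20564 × 964.4609 × 0.0001 = 0.694956.

C$0.69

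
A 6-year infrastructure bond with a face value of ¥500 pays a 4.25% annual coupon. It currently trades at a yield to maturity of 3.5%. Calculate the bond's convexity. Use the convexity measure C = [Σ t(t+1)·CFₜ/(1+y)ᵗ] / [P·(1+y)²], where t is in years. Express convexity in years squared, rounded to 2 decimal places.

With y = 0.035:
  t   CF        PV=CF/(1+0.035)^t    t·PV        t(t+1)·PV
  1        21.25        20.5314        20.5314          41.0628
  2        21.25        19.8371        39.6742         119.0226
  3        21.25        19.1663        57.4988         229.9954
  4        21.25        18.5181        74.0726         370.3629
  5        21.25        17.8919        89.4596         536.7579
  6       521.25       424.0372     2,544.2233      17,809.5629
  Σ                    519.9821     2,825.4600      19,106.7645
P = 519.9821.
Convexity = Σ t(t+1)·PV / [P·(1+y)²] = 19,106.7645 / (519.9821 × 1.071225) = 34.30189.

34.30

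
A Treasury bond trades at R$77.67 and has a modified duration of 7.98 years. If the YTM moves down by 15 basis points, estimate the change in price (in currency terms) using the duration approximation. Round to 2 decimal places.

Duration approximation: ΔP/P ≈ -D_mod · Δy = -7.98 × (-0.0015) = +0.011970.
ΔP ≈ 77.67 × (+0.011970) = +0.9297099.

+R$0.93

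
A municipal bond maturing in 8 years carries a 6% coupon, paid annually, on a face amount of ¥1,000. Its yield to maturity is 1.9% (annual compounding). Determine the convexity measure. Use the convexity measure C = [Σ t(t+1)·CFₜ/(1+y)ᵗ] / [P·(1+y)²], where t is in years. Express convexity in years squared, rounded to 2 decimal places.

55.30

With y = 0.019:
  t   CF        PV=CF/(1+0.019)^t    t·PV        t(t+1)·PV
  1        60.00        58.8813        58.8813         117.7625
  2        60.00        57.7834       115.5667         346.7002
  3        60.00        56.7060       170.1179         680.4715
  4        60.00        55.6486       222.5945       1,112.9727
  5        60.00        54.6110       273.0551       1,638.3308
  6        60.00        53.5928       321.5566       2,250.8960
  7        60.00        52.5935       368.1544       2,945.2352
  8     1,060.00       911.8269     7,294.6151      65,651.5357
  Σ                  1,301.6434     8,824.5416      74,743.9047
P = 1,301.6434.
Convexity = Σ t(t+1)·PV / [P·(1+y)²] = 74,743.9047 / (1,301.6434 × 1.038361) = 55.30131.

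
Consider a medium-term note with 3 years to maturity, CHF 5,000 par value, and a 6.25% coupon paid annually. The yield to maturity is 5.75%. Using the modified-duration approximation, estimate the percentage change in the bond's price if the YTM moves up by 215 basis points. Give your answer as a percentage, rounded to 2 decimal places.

-5.75%

Periodic yield y = 0.0575. Modified duration first:
  t   CF        PV=CF/(1+0.0575)^t    t·PV
  1       312.50       295.5083       295.5083
  2       312.50       279.4404       558.8809
  3     5,312.50     4,492.1869    13,476.5606
  Σ                  5,067.1356    14,330.9498
P = 5,067.1356; D_Mac = 2.82822 yrs; D_mod = 2.82822/(1+0.0575) = 2.67444 yrs.
ΔP/P ≈ -D_mod · Δy = -2.67444 × (+0.0215) = -0.057500 = -5.7500%.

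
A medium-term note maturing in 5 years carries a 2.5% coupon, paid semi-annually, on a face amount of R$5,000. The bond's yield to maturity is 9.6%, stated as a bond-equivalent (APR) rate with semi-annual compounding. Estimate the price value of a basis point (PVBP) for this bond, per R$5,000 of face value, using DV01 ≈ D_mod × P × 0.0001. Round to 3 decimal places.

Periodic yield y = 0.048.
  t   CF        PV=CF/(1+0.048)^t    t·PV
  1        62.50        59.6374        59.6374
  2        62.50        56.9059       113.8118
  3        62.50        54.2995       162.8986
  4        62.50        51.8125       207.2502
  5        62.50        49.4394       247.1972
  6        62.50        47.1750       283.0503
  7        62.50        45.0144       315.1005
  8        62.50        42.9526       343.6210
  9        62.50        40.9853       368.8680
  10    5,062.50     3,167.7596    31,677.5956
  Σ                  3,615.9818    33,779.0306
P = 3,615.9818; D_Mac = 9.34159 half-year periods = 4.67080 yrs; D_mod = 4.45687 yrs.
DV01 ≈ 4.45687 × 3,615.9818 × 0.0001 = 1.611595.

R$1.612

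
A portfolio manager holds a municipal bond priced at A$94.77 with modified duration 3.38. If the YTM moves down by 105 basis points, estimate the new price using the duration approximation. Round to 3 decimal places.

Duration approximation: ΔP/P ≈ -D_mod · Δy = -3.38 × (-0.0105) = +0.035490.
New price ≈ 94.77 × (1 + 0.035490) = 98.1333873.

A$98.133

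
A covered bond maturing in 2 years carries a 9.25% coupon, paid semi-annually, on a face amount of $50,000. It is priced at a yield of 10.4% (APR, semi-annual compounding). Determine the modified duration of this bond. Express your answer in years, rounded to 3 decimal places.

Periodic yield y = 0.052. First find Macaulay duration:
  t   CF        PV=CF/(1+0.052)^t    t·PV
  1     2,312.50     2,198.1939     2,198.1939
  2     2,312.50     2,089.5379     4,179.0759
  3     2,312.50     1,986.2528     5,958.7584
  4    52,312.50    42,711.2730   170,845.0922
  Σ                 48,985.2577   183,181.1204
P = 48,985.2577; Macaulay duration = 183,181.1204 / 48,985.2577 = 3.73952 half-year periods = 1.86976 years.
Modified duration = D_Mac / (1 + y) = 1.86976 / 1.052 = 1.77734 years.

1.777 years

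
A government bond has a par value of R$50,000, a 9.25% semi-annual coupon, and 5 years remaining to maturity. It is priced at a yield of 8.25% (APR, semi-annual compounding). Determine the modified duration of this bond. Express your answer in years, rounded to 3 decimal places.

3.970 years

Periodic yield y = 0.04125. First find Macaulay duration:
  t   CF        PV=CF/(1+0.04125)^t    t·PV
  1     2,312.50     2,220.8884     2,220.8884
  2     2,312.50     2,132.9060     4,265.8120
  3     2,312.50     2,048.4091     6,145.2273
  4     2,312.50     1,967.2596     7,869.0386
  5     2,312.50     1,889.3250     9,446.6250
  6     2,312.50     1,814.4778    10,886.8667
  7     2,312.50     1,742.5957    12,198.1700
  8     2,312.50     1,673.5613    13,388.4904
  9     2,312.50     1,607.2618    14,465.3558
  10   52,312.50    34,918.4800   349,184.8005
  Σ                 52,015.1647   430,071.2746
P = 52,015.1647; Macaulay duration = 430,071.2746 / 52,015.1647 = 8.26819 half-year periods = 4.13410 years.
Modified duration = D_Mac / (1 + y) = 4.13410 / 1.04125 = 3.97032 years.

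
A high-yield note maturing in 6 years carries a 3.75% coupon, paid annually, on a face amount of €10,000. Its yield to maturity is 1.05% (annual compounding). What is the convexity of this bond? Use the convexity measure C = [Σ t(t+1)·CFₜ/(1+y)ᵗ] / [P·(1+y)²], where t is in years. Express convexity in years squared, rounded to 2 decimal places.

With y = 0.0105:
  t   CF        PV=CF/(1+0.0105)^t    t·PV        t(t+1)·PV
  1       375.00       371.1034       371.1034         742.2068
  2       375.00       367.2473       734.4946       2,203.4839
  3       375.00       363.4313     1,090.2939       4,361.1755
  4       375.00       359.6549     1,438.6196       7,193.0982
  5       375.00       355.9178     1,779.5889      10,677.5333
  6    10,375.00     9,744.7387    58,468.4322     409,279.0254
  Σ                 11,562.0934    63,882.5326     434,456.5231
P = 11,562.0934.
Convexity = Σ t(t+1)·PV / [P·(1+y)²] = 434,456.5231 / (11,562.0934 × 1.021110) = 36.79910.

36.80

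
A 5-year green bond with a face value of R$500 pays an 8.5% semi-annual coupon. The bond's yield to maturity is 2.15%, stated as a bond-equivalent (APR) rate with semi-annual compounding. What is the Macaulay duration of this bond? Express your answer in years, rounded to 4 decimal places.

4.2922 years

Periodic yield y = 0.01075. Discount each cash flow and weight by its period:
  t   CF        PV=CF/(1+0.01075)^t    t·PV
  1        21.25        21.0240        21.0240
  2        21.25        20.8004        41.6008
  3        21.25        20.5792        61.7375
  4        21.25        20.3603        81.4412
  5        21.25        20.1437       100.7187
  6        21.25        19.9295       119.5770
  7        21.25        19.7175       138.0228
  8        21.25        19.5078       156.0626
  9        21.25        19.3003       173.7031
  10      521.25       468.3910     4,683.9103
  Σ                    649.7538     5,577.7980
Price P = Σ PV = 649.7538.
Macaulay duration = Σ(t·PV) / P = 5,577.7980 / 649.7538 = 8.58448 half-year periods.
In years: 8.58448 / 2 = 4.29224 years.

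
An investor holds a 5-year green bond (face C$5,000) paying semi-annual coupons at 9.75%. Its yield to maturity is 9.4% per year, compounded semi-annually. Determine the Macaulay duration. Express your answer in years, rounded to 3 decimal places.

4.081 years

Periodic yield y = 0.047. Discount each cash flow and weight by its period:
  t   CF        PV=CF/(1+0.047)^t    t·PV
  1       243.75       232.8080       232.8080
  2       243.75       222.3572       444.7145
  3       243.75       212.3756       637.1267
  4       243.75       202.8420       811.3680
  5       243.75       193.7364       968.6820
  6       243.75       185.0395     1,110.2372
  7       243.75       176.7331     1,237.1316
  8       243.75       168.7995     1,350.3960
  9       243.75       161.2221     1,450.9986
  10    5,243.75     3,312.6470    33,126.4702
  Σ                  5,068.5604    41,369.9329
Price P = Σ PV = 5,068.5604.
Macaulay duration = Σ(t·PV) / P = 41,369.9329 / 5,068.5604 = 8.16207 half-year periods.
In years: 8.16207 / 2 = 4.08103 years.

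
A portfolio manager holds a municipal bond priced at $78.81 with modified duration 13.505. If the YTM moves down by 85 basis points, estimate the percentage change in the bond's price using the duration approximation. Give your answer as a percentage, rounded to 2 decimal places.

Duration approximation: ΔP/P ≈ -D_mod · Δy = -13.505 × (-0.0085) = +0.1147925.
As a percentage: +11.47925%.

+11.48%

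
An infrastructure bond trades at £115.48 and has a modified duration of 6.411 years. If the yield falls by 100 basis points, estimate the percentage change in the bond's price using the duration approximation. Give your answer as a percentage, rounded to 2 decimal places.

Duration approximation: ΔP/P ≈ -D_mod · Δy = -6.411 × (-0.01) = +0.064110.
As a percentage: +6.4110%.

+6.41%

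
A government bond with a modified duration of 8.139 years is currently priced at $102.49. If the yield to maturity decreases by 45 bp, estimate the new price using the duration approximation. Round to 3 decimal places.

$106.244

Duration approximation: ΔP/P ≈ -D_mod · Δy = -8.139 × (-0.0045) = +0.0366255.
New price ≈ 102.49 × (1 + 0.0366255) = 106.243747495.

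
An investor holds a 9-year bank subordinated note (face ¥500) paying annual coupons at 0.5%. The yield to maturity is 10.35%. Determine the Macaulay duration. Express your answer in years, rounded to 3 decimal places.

Periodic yield y = 0.1035. Discount each cash flow and weight by its year:
  t   CF        PV=CF/(1+0.1035)^t    t·PV
  1         2.50         2.2655         2.2655
  2         2.50         2.0530         4.1061
  3         2.50         1.8605         5.5814
  4         2.50         1.6860         6.7439
  5         2.50         1.5278         7.6392
  6         2.50         1.3845         8.3072
  7         2.50         1.2547         8.7828
  8         2.50         1.1370         9.0960
  9       502.50       207.1024     1,863.9212
  Σ                    220.2714     1,916.4433
Price P = Σ PV = 220.2714.
Macaulay duration = Σ(t·PV) / P = 1,916.4433 / 220.2714 = 8.70037 years.

8.700 years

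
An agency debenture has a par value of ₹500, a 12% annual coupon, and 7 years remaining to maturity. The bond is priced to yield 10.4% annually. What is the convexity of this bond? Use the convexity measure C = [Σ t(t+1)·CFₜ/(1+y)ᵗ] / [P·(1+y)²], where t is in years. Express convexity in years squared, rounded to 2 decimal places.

With y = 0.104:
  t   CF        PV=CF/(1+0.104)^t    t·PV        t(t+1)·PV
  1        60.00        54.3478        54.3478         108.6957
  2        60.00        49.2281        98.4562         295.3686
  3        60.00        44.5907       133.7720         535.0881
  4        60.00        40.3901       161.5604         807.8021
  5        60.00        36.5852       182.9262       1,097.5571
  6        60.00        33.1388       198.8328       1,391.8297
  7       560.00       280.1590     1,961.1127      15,688.9016
  Σ                    538.4397     2,791.0082      19,925.2429
P = 538.4397.
Convexity = Σ t(t+1)·PV / [P·(1+y)²] = 19,925.2429 / (538.4397 × 1.218816) = 30.36186.

30.36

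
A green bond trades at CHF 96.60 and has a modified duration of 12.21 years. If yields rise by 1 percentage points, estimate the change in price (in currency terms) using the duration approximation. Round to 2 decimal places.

Duration approximation: ΔP/P ≈ -D_mod · Δy = -12.21 × (+0.01) = -0.122100.
ΔP ≈ 96.60 × (-0.122100) = -11.79486.

-CHF 11.79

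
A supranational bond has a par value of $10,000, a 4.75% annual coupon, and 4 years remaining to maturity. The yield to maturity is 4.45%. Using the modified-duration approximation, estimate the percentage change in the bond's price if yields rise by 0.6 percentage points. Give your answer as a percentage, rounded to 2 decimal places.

Periodic yield y = 0.0445. Modified duration first:
  t   CF        PV=CF/(1+0.0445)^t    t·PV
  1       475.00       454.7630       454.7630
  2       475.00       435.3883       870.7765
  3       475.00       416.8389     1,250.5168
  4    10,475.00     8,800.7616    35,203.0462
  Σ                 10,107.7518    37,779.1026
P = 10,107.7518; D_Mac = 3.73764 yrs; D_mod = 3.73764/(1+0.0445) = 3.57840 yrs.
ΔP/P ≈ -D_mod · Δy = -3.57840 × (+0.006) = -0.021470 = -2.1470%.

-2.15%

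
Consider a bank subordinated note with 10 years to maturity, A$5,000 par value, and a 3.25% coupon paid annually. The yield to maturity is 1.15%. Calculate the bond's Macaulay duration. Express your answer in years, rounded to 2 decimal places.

Periodic yield y = 0.0115. Discount each cash flow and weight by its year:
  t   CF        PV=CF/(1+0.0115)^t    t·PV
  1       162.50       160.6525       160.6525
  2       162.50       158.8260       317.6520
  3       162.50       157.0203       471.0608
  4       162.50       155.2351       620.9402
  5       162.50       153.4702       767.3508
  6       162.50       151.7253       910.3519
  7       162.50       150.0003     1,050.0022
  8       162.50       148.2949     1,186.3593
  9       162.50       146.6089     1,319.4802
  10    5,162.50     4,604.6984    46,046.9844
  Σ                  5,986.5319    52,850.8343
Price P = Σ PV = 5,986.5319.
Macaulay duration = Σ(t·PV) / P = 52,850.8343 / 5,986.5319 = 8.82829 years.

8.83 years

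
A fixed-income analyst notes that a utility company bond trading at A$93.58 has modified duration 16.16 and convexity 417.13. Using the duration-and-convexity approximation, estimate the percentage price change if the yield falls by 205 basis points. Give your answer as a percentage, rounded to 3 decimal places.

Duration effect: -D_mod·Δy = -16.16 × (-0.0205) = +0.331280
Convexity effect: ½·C·(Δy)² = 0.5 × 417.13 × (-0.0205)² = +0.08764944125
ΔP/P ≈ +0.331280 + 0.08764944125 = +0.41892944125
= +41.892944125%.

+41.893%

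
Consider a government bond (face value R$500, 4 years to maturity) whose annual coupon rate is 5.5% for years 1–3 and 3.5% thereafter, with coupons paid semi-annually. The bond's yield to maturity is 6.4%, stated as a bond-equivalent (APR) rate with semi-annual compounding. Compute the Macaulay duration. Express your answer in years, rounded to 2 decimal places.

Periodic yield y = 0.032. Discount each cash flow and weight by its period:
  t   CF        PV=CF/(1+0.032)^t    t·PV
  1        13.75        13.3236        13.3236
  2        13.75        12.9105        25.8210
  3        13.75        12.5102        37.5305
  4        13.75        12.1223        48.4891
  5        13.75        11.7464        58.7319
  6        13.75        11.3822        68.2929
  7         8.75         7.0186        49.1302
  8       508.75       395.4275     3,163.4198
  Σ                    476.4412     3,464.7391
Price P = Σ PV = 476.4412.
Macaulay duration = Σ(t·PV) / P = 3,464.7391 / 476.4412 = 7.27212 half-year periods.
In years: 7.27212 / 2 = 3.63606 years.

3.64 years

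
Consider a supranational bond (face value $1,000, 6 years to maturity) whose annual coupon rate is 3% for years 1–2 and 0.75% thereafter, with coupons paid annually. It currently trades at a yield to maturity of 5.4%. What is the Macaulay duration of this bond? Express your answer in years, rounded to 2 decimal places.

5.64 years

Periodic yield y = 0.054. Discount each cash flow and weight by its year:
  t   CF        PV=CF/(1+0.054)^t    t·PV
  1        30.00        28.4630        28.4630
  2        30.00        27.0047        54.0095
  3         7.50         6.4053        19.2159
  4         7.50         6.0771        24.3085
  5         7.50         5.7658        28.8289
  6     1,007.50       734.8546     4,409.1273
  Σ                    808.5705     4,563.9531
Price P = Σ PV = 808.5705.
Macaulay duration = Σ(t·PV) / P = 4,563.9531 / 808.5705 = 5.64447 years.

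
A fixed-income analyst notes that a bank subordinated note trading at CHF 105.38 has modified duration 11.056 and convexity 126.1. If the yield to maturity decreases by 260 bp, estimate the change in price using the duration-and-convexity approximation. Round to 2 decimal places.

+CHF 34.78

Duration effect: -D_mod·Δy = -11.056 × (-0.026) = +0.287456
Convexity effect: ½·C·(Δy)² = 0.5 × 126.1 × (-0.026)² = +0.0426218
ΔP/P ≈ +0.287456 + 0.0426218 = +0.3300778
ΔP ≈ 105.38 × (+0.3300778) = +34.783598564.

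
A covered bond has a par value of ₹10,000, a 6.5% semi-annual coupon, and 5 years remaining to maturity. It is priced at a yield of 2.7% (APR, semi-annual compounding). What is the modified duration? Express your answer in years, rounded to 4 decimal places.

4.3494 years

Periodic yield y = 0.0135. First find Macaulay duration:
  t   CF        PV=CF/(1+0.0135)^t    t·PV
  1       325.00       320.6709       320.6709
  2       325.00       316.3995       632.7991
  3       325.00       312.1851       936.5552
  4       325.00       308.0267     1,232.1068
  5       325.00       303.9237     1,519.6186
  6       325.00       299.8754     1,799.2524
  7       325.00       295.8810     2,071.1671
  8       325.00       291.9398     2,335.5186
  9       325.00       288.0511     2,592.4602
  10   10,325.00     9,029.2677    90,292.6772
  Σ                 11,766.2210   103,732.8259
P = 11,766.2210; Macaulay duration = 103,732.8259 / 11,766.2210 = 8.81615 half-year periods = 4.40808 years.
Modified duration = D_Mac / (1 + y) = 4.40808 / 1.0135 = 4.34936 years.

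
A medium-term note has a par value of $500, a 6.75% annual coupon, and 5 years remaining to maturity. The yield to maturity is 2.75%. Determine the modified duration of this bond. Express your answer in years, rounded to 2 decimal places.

4.34 years

Periodic yield y = 0.0275. First find Macaulay duration:
  t   CF        PV=CF/(1+0.0275)^t    t·PV
  1        33.75        32.8467        32.8467
  2        33.75        31.9676        63.9352
  3        33.75        31.1120        93.3361
  4        33.75        30.2793       121.1174
  5       533.75       466.0459     2,330.2297
  Σ                    592.2516     2,641.4651
P = 592.2516; Macaulay duration = 2,641.4651 / 592.2516 = 4.46004 years.
Modified duration = D_Mac / (1 + y) = 4.46004 / 1.0275 = 4.34067 years.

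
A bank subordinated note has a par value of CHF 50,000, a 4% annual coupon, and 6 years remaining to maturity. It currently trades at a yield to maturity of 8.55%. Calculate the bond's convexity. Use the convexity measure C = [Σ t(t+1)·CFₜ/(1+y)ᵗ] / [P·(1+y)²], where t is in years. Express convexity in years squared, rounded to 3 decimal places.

30.736

With y = 0.0855:
  t   CF        PV=CF/(1+0.0855)^t    t·PV        t(t+1)·PV
  1     2,000.00     1,842.4689     1,842.4689       3,684.9378
  2     2,000.00     1,697.3458     3,394.6917      10,184.0750
  3     2,000.00     1,563.6535     4,690.9604      18,763.8416
  4     2,000.00     1,440.4914     5,761.9658      28,809.8290
  5     2,000.00     1,327.0304     6,635.1518      39,810.9106
  6    52,000.00    31,785.1582   190,710.9490   1,334,976.6431
  Σ                 39,656.1482   213,036.1876   1,436,230.2371
P = 39,656.1482.
Convexity = Σ t(t+1)·PV / [P·(1+y)²] = 1,436,230.2371 / (39,656.1482 × 1.178310) = 30.73646.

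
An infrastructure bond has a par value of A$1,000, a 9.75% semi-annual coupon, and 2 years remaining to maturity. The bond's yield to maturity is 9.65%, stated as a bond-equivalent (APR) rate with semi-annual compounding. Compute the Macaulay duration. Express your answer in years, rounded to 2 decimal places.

1.86 years

Periodic yield y = 0.04825. Discount each cash flow and weight by its period:
  t   CF        PV=CF/(1+0.04825)^t    t·PV
  1        48.75        46.5061        46.5061
  2        48.75        44.3654        88.7309
  3        48.75        42.3233       126.9700
  4     1,048.75       868.5853     3,474.3413
  Σ                  1,001.7802     3,736.5483
Price P = Σ PV = 1,001.7802.
Macaulay duration = Σ(t·PV) / P = 3,736.5483 / 1,001.7802 = 3.72991 half-year periods.
In years: 3.72991 / 2 = 1.86495 years.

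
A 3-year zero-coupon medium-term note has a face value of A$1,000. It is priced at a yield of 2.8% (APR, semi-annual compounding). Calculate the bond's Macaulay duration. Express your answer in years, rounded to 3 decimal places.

3.000 years

A zero-coupon bond has a single cash flow at maturity, so its Macaulay duration equals its maturity: 3 years.
(Equivalently: 6 semi-annual periods ÷ 2 = 3 years.)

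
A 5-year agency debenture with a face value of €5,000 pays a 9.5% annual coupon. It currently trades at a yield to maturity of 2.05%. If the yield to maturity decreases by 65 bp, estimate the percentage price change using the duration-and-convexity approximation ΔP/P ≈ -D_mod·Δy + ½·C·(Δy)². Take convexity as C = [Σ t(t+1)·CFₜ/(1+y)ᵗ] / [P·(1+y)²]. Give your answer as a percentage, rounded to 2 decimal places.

+2.80%

With y = 0.0205:
  t   CF        PV=CF/(1+0.0205)^t    t·PV        t(t+1)·PV
  1       475.00       465.4581       465.4581         930.9162
  2       475.00       456.1079       912.2158       2,736.6474
  3       475.00       446.9455     1,340.8365       5,363.3462
  4       475.00       437.9672     1,751.8687       8,759.3437
  5     5,475.00     4,946.7399    24,733.6996     148,402.1979
  Σ                  6,753.2186    29,204.0788     166,192.4514
P = 6,753.2186; D_Mac = 4.32447 yrs; D_mod = 4.23760 yrs; C = 23.63058.
Duration effect: -4.23760 × (-0.0065) = +0.027544
Convexity effect: 0.5 × 23.63058 × (-0.0065)² = +0.0004992
ΔP/P ≈ +0.027544 + 0.0004992 = +0.028044 = +2.8044%.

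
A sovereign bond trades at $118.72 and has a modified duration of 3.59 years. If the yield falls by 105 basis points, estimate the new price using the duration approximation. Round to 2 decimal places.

Duration approximation: ΔP/P ≈ -D_mod · Δy = -3.59 × (-0.0105) = +0.037695.
New price ≈ 118.72 × (1 + 0.037695) = 123.1951504.

$123.20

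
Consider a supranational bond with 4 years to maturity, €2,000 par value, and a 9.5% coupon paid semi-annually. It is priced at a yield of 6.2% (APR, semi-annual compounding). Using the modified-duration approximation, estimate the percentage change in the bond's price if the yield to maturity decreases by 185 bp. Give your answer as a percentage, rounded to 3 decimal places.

Periodic yield y = 0.031. Modified duration first:
  t   CF        PV=CF/(1+0.031)^t    t·PV
  1        95.00        92.1435        92.1435
  2        95.00        89.3730       178.7460
  3        95.00        86.6857       260.0572
  4        95.00        84.0793       336.3171
  5        95.00        81.5512       407.7559
  6        95.00        79.0991       474.5947
  7        95.00        76.7208       537.0454
  8     2,095.00     1,641.0231    13,128.1851
  Σ                  2,230.6757    15,414.8449
P = 2,230.6757; D_Mac = 6.91039 half-year periods = 3.45520 yrs; D_mod = 3.45520/(1+0.031) = 3.35131 yrs.
ΔP/P ≈ -D_mod · Δy = -3.35131 × (-0.0185) = +0.061999 = +6.1999%.

+6.200%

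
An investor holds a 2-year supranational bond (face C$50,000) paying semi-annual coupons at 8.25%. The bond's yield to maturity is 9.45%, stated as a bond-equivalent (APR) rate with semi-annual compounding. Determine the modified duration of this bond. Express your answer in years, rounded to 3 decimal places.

Periodic yield y = 0.04725. First find Macaulay duration:
  t   CF        PV=CF/(1+0.04725)^t    t·PV
  1     2,062.50     1,969.4438     1,969.4438
  2     2,062.50     1,880.5861     3,761.1722
  3     2,062.50     1,795.7375     5,387.2125
  4    52,062.50    43,283.6167   173,134.4669
  Σ                 48,929.3841   184,252.2953
P = 48,929.3841; Macaulay duration = 184,252.2953 / 48,929.3841 = 3.76568 half-year periods = 1.88284 years.
Modified duration = D_Mac / (1 + y) = 1.88284 / 1.04725 = 1.79789 years.

1.798 years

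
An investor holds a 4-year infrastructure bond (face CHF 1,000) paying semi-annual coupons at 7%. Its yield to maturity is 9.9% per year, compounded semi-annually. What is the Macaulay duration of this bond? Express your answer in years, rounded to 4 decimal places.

Periodic yield y = 0.0495. Discount each cash flow and weight by its period:
  t   CF        PV=CF/(1+0.0495)^t    t·PV
  1        35.00        33.3492        33.3492
  2        35.00        31.7763        63.5526
  3        35.00        30.2775        90.8326
  4        35.00        28.8495       115.3980
  5        35.00        27.4888       137.4440
  6        35.00        26.1923       157.1537
  7        35.00        24.9569       174.6984
  8     1,035.00       703.2031     5,625.6252
  Σ                    906.0937     6,398.0538
Price P = Σ PV = 906.0937.
Macaulay duration = Σ(t·PV) / P = 6,398.0538 / 906.0937 = 7.06114 half-year periods.
In years: 7.06114 / 2 = 3.53057 years.

3.5306 years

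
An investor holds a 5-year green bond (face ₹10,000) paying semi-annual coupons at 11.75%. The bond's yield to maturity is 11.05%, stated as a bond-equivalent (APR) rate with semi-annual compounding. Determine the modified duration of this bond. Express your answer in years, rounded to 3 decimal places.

Periodic yield y = 0.05525. First find Macaulay duration:
  t   CF        PV=CF/(1+0.05525)^t    t·PV
  1       587.50       556.7401       556.7401
  2       587.50       527.5907     1,055.1814
  3       587.50       499.9675     1,499.9025
  4       587.50       473.7906     1,895.1623
  5       587.50       448.9842     2,244.9210
  6       587.50       425.4766     2,552.8598
  7       587.50       403.1998     2,822.3988
  8       587.50       382.0894     3,056.7152
  9       587.50       362.0842     3,258.7582
  10   10,587.50     6,183.5776    61,835.7760
  Σ                 10,263.5008    80,778.4154
P = 10,263.5008; Macaulay duration = 80,778.4154 / 10,263.5008 = 7.87045 half-year periods = 3.93523 years.
Modified duration = D_Mac / (1 + y) = 3.93523 / 1.05525 = 3.72919 years.

3.729 years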